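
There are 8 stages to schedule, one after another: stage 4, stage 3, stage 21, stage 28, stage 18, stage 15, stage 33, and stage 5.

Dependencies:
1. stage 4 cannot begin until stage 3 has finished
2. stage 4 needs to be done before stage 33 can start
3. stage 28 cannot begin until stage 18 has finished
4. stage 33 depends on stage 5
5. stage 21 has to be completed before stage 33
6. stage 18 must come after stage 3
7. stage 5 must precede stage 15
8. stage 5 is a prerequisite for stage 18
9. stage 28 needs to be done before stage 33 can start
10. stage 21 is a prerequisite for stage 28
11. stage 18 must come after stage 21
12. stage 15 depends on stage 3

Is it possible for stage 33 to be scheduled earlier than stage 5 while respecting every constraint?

The constraints give a chain stage 5 → stage 33, which forces stage 5 before stage 33.
Hence stage 33 can never be scheduled before stage 5.

No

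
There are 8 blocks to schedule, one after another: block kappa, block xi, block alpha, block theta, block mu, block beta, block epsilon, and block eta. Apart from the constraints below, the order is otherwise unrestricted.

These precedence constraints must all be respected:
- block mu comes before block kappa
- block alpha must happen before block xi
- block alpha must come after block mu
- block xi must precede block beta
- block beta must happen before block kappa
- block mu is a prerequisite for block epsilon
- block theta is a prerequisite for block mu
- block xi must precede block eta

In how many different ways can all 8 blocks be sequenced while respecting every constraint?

Only block theta has no prerequisites, so it must go first.
Systematically extending each partial ordering one block at a time and counting, there are 18 complete orderings.

18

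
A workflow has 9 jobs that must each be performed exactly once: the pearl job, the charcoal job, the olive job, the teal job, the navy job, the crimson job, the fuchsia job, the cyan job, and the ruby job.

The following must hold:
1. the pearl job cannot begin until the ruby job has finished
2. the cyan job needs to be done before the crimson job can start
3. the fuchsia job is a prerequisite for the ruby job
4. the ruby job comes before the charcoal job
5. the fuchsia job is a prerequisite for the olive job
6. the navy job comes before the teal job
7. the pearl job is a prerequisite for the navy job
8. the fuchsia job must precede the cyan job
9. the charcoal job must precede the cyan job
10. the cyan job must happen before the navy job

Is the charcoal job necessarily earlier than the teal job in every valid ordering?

Yes

Chaining the stated constraints: the charcoal job → the cyan job → the navy job → the teal job.
So the charcoal job must precede the teal job in any valid ordering.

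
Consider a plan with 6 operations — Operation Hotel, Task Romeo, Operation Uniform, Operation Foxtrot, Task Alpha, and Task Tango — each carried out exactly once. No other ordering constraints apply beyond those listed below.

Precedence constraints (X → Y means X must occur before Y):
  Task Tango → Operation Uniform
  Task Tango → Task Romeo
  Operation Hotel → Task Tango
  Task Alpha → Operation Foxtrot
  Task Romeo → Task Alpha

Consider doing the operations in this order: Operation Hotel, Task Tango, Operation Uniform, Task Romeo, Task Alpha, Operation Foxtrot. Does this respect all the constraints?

Yes

Going through the constraints one by one, each required predecessor appears earlier in the sequence than its dependent — e.g. Task Tango (position 2) is before Task Romeo (position 4), as required.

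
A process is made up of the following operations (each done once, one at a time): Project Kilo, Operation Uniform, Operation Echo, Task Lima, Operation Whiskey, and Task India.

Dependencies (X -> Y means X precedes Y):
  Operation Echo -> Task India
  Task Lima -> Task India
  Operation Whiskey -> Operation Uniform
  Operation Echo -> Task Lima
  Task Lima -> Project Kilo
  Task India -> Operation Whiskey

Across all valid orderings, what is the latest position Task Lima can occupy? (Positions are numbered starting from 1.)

Following every chain forward from Task Lima, the operations that must come later are Project Kilo, Operation Uniform, Operation Whiskey, Task India — 4 of them.
With 4 mandatory successors out of 6 operations total, the latest slot for Task Lima is 6−4 = 2, and it's reachable by doing all non-successors before Task Lima.

2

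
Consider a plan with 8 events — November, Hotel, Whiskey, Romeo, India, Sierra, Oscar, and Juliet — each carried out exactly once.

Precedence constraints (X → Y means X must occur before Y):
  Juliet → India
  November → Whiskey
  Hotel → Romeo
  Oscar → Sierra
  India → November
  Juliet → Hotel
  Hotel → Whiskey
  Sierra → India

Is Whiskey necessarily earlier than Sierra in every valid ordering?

No

In fact the dependencies run the other way: Sierra → India → November → Whiskey.
So Whiskey does not have to come before Sierra — it cannot.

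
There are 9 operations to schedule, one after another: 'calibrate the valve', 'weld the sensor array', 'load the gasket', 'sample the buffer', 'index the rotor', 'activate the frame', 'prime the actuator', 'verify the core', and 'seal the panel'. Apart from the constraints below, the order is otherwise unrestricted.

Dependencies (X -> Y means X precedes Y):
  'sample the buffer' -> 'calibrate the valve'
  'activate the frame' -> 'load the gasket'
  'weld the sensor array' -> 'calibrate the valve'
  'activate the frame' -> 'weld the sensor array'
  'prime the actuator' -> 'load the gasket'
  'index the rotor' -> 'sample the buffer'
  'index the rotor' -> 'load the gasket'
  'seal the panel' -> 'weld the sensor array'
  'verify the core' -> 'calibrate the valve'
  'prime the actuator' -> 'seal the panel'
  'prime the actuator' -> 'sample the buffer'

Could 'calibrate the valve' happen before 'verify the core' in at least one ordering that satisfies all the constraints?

No

Following 'verify the core' → 'calibrate the valve', 'verify the core' must precede 'calibrate the valve' in every valid ordering.
So no valid ordering can have 'calibrate the valve' before 'verify the core'.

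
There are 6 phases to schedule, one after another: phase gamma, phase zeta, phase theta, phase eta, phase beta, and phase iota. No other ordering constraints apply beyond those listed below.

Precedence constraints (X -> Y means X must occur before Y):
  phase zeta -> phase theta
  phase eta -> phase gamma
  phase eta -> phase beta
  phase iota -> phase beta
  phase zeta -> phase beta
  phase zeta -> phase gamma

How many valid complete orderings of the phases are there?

57

The phases with no prerequisites are phase zeta, phase eta, phase iota; any of them can be placed first.
Systematically extending each partial ordering one phase at a time and counting, there are 57 complete orderings.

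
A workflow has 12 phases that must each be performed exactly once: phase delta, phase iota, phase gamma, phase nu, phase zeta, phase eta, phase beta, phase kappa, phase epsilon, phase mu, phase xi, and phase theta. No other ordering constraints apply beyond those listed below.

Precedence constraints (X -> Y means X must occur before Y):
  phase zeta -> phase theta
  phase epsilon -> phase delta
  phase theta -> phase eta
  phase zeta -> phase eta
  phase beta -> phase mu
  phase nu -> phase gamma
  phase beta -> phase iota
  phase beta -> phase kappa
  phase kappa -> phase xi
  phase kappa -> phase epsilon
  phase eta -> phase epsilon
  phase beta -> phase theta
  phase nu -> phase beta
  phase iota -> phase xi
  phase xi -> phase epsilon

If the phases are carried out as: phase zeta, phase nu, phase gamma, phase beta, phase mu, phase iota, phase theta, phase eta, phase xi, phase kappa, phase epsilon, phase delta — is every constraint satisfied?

The sequence places phase xi ahead of phase kappa.
Since phase kappa is required before phase xi, the ordering is invalid.

No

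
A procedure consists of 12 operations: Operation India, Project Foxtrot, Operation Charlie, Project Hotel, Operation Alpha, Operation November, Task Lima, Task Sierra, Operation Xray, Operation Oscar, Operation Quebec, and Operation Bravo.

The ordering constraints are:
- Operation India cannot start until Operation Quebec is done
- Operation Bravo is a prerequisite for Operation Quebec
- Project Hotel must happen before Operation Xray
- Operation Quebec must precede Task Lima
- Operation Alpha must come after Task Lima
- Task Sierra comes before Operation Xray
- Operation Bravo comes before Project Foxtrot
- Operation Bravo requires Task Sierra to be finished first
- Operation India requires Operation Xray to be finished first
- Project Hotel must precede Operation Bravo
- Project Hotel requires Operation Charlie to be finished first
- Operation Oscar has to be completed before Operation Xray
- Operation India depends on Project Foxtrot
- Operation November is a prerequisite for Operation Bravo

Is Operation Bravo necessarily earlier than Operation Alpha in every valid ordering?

Yes

Chaining the stated constraints: Operation Bravo → Operation Quebec → Task Lima → Operation Alpha.
So Operation Bravo must precede Operation Alpha in any valid ordering.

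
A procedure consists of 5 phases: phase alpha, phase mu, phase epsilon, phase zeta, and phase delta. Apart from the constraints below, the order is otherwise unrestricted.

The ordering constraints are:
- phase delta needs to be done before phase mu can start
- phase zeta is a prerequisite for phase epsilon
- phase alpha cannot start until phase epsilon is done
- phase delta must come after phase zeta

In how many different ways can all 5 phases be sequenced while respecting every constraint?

Only phase zeta has no prerequisites, so it must go first.
Counting all ways to extend the partial order to a total order gives 6.

6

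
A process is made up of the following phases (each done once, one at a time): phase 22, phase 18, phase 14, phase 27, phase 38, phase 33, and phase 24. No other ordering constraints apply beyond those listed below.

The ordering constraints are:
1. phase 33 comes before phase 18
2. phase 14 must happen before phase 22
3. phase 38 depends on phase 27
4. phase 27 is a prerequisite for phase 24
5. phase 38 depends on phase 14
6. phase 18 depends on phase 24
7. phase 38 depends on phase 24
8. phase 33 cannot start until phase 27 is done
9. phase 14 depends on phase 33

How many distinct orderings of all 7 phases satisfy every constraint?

Phase 27 is the only phase with nothing required before it, so every ordering starts there.
Systematically extending each partial ordering one phase at a time and counting, there are 24 complete orderings.

24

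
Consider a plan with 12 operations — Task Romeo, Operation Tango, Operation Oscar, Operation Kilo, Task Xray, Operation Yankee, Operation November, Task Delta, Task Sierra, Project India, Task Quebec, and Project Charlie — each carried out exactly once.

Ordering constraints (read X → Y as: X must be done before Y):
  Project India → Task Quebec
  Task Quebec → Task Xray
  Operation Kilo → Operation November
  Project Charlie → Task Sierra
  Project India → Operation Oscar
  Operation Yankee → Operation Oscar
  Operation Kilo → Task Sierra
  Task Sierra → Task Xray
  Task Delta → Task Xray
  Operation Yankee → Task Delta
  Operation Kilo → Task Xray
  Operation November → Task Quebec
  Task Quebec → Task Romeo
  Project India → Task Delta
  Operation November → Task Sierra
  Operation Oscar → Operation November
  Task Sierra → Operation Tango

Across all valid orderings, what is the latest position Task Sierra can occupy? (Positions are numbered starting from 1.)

Every operation that must follow Task Sierra has to come after it. Tracing all chains starting from Task Sierra, those operations are: Operation Tango, Task Xray — 2 in total.
So at least 2 operations follow Task Sierra, putting Task Sierra no later than position 10. That position is achievable by scheduling everything else first.

10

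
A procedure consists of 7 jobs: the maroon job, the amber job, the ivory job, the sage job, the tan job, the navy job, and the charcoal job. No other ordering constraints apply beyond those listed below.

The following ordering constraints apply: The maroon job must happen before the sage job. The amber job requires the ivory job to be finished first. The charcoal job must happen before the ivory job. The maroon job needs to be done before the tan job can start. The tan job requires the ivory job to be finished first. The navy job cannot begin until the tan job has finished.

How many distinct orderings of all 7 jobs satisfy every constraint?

The jobs with no prerequisites are the maroon job, the charcoal job; any of them can be placed first.
Enumerating by repeatedly choosing an available job (one whose prerequisites are all placed) gives 48 distinct complete orderings.

48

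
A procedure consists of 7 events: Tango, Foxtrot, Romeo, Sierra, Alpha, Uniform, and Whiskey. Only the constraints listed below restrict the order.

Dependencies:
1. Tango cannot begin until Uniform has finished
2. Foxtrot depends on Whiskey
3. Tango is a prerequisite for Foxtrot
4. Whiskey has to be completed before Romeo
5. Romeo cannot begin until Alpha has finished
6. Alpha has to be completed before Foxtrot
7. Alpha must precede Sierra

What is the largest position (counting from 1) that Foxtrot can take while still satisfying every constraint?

Foxtrot has no required successors, so nothing stops it from going last (position 7).

7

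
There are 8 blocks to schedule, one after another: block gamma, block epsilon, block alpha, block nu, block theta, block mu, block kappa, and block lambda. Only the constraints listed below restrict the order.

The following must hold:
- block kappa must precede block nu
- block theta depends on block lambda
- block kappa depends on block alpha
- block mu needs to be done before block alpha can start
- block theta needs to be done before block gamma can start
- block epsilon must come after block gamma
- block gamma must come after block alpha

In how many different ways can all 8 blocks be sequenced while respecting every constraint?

53

The blocks with no prerequisites are block mu, block lambda; any of them can be placed first.
Enumerating by repeatedly choosing an available block (one whose prerequisites are all placed) gives 53 distinct complete orderings.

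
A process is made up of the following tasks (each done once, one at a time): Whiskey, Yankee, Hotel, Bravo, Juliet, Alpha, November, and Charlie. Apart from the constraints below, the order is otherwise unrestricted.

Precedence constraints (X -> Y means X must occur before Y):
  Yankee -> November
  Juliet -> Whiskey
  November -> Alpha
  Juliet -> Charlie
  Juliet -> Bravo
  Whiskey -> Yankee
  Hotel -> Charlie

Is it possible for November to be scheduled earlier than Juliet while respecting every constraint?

Following Juliet → Whiskey → Yankee → November, Juliet must precede November in every valid ordering.
Hence November can never be scheduled before Juliet.

No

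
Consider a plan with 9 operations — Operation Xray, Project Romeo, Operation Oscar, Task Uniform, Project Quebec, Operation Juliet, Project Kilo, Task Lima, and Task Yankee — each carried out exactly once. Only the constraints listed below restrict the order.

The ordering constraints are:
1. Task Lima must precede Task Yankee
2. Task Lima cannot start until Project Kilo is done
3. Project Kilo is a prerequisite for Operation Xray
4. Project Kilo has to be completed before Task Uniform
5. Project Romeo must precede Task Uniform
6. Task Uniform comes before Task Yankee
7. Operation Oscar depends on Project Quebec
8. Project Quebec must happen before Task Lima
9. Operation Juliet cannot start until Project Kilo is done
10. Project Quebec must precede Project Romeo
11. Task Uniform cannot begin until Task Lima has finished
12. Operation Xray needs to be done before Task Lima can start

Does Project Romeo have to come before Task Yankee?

Yes

Following the dependencies: Project Romeo → Task Uniform → Task Yankee.
Hence Project Romeo necessarily comes before Task Yankee.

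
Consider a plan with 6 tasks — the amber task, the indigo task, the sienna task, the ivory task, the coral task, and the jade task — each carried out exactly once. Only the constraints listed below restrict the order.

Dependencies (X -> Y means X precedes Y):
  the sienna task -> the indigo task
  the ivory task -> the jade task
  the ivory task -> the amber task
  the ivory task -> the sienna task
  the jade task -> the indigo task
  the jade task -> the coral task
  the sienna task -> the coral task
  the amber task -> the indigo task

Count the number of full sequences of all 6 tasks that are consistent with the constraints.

Only the ivory task has no prerequisites, so it must go first.
Enumerating by repeatedly choosing an available task (one whose prerequisites are all placed) gives 14 distinct complete orderings.

14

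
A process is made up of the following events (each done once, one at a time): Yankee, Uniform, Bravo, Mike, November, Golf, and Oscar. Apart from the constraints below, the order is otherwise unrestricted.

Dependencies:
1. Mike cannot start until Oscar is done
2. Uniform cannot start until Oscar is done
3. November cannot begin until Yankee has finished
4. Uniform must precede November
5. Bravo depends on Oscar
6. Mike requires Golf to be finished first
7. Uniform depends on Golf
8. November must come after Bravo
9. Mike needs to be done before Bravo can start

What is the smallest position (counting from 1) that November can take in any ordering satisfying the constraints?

Every event that must precede November has to come before it. Tracing all chains that end at November, those events are: Yankee, Uniform, Bravo, Mike, Golf, Oscar — 6 in total.
So at minimum 6 events come before November, putting November no earlier than position 7. That position is achievable by scheduling exactly those predecessors first.

7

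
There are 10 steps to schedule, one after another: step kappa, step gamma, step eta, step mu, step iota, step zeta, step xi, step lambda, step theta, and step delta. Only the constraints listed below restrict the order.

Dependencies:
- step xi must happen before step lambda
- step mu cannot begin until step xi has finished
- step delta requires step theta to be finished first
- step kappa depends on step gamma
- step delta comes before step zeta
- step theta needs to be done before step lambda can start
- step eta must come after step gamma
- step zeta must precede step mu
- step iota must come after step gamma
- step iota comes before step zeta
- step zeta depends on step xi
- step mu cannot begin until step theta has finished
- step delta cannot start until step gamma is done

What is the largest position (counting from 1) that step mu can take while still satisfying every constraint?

Nothing depends on step mu, so it can be the final step, position 10.

10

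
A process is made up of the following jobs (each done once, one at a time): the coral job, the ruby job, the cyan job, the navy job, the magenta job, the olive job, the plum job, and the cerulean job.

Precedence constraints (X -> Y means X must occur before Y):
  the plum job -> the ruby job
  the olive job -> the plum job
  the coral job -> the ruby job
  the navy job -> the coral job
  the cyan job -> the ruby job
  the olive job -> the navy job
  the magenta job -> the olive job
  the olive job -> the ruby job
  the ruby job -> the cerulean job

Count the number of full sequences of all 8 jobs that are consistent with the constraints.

The jobs with no prerequisites are the cyan job, the magenta job; any of them can be placed first.
Enumerating by repeatedly choosing an available job (one whose prerequisites are all placed) gives 18 distinct complete orderings.

18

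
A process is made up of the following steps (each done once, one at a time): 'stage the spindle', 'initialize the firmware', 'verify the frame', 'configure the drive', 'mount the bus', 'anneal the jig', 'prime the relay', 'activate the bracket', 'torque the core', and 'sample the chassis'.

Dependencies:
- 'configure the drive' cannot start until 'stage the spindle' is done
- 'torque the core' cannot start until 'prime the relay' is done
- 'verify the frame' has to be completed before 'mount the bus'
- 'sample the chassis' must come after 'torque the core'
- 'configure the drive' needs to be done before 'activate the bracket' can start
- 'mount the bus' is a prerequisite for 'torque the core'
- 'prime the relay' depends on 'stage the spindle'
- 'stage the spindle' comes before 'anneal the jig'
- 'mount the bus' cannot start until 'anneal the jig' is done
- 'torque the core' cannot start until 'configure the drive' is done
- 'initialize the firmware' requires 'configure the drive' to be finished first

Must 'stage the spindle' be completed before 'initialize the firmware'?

Following the dependencies: 'stage the spindle' → 'configure the drive' → 'initialize the firmware'.
That forces 'stage the spindle' before 'initialize the firmware' in every valid schedule.

Yes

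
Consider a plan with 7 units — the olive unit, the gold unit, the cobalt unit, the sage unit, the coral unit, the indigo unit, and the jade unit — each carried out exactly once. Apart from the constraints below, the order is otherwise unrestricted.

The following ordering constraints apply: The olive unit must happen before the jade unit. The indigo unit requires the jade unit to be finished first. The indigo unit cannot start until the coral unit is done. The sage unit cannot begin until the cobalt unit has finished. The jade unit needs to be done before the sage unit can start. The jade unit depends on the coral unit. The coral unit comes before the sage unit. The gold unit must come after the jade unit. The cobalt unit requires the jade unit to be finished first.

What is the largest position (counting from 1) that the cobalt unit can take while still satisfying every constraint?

6

Following the constraints forward from the cobalt unit, its only required successor is the sage unit.
So at least 1 unit follows the cobalt unit, putting the cobalt unit no later than position 6. That position is achievable by scheduling everything else first.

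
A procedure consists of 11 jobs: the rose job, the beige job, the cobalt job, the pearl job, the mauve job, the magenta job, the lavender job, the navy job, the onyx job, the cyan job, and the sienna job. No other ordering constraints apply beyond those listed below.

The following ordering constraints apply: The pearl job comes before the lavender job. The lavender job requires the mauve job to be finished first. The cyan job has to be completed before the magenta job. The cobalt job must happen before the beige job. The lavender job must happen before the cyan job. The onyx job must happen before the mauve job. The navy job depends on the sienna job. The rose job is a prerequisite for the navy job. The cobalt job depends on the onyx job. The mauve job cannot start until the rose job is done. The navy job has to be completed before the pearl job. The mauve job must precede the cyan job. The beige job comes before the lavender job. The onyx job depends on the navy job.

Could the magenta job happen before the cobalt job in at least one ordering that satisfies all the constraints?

The constraints give a chain the cobalt job → the beige job → the lavender job → the cyan job → the magenta job, which forces the cobalt job before the magenta job.
So no valid ordering can have the magenta job before the cobalt job.

No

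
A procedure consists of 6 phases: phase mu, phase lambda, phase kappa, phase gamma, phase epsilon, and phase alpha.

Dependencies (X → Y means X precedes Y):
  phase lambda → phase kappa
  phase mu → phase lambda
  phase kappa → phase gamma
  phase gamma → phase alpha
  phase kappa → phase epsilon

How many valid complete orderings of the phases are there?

3

Phase mu is the only phase with nothing required before it, so every ordering starts there.
Systematically extending each partial ordering one phase at a time and counting, there are 3 complete orderings.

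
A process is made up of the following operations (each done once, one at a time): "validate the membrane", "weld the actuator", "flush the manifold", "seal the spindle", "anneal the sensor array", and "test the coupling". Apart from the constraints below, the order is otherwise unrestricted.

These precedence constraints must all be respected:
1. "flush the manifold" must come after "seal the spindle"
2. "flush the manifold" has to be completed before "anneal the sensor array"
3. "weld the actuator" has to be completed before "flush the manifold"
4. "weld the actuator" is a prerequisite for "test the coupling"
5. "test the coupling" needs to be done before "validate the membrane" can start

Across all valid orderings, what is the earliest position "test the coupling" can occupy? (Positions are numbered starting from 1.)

The only operation forced before "test the coupling" (directly or transitively) is "weld the actuator".
So at minimum 1 operation comes before "test the coupling", putting "test the coupling" no earlier than position 2. That position is achievable by scheduling exactly that predecessor first.

2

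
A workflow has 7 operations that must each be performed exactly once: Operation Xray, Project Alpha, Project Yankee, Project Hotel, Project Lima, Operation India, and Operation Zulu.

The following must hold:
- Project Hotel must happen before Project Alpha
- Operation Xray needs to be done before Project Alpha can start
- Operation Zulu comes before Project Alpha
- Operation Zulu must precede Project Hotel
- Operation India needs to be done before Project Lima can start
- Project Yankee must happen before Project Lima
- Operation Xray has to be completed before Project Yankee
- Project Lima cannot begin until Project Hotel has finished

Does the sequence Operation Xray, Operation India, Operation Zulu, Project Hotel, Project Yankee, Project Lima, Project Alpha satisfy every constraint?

Yes

Going through the constraints one by one, each required predecessor appears earlier in the sequence than its dependent — e.g. Operation Xray (position 1) is before Project Alpha (position 7), as required.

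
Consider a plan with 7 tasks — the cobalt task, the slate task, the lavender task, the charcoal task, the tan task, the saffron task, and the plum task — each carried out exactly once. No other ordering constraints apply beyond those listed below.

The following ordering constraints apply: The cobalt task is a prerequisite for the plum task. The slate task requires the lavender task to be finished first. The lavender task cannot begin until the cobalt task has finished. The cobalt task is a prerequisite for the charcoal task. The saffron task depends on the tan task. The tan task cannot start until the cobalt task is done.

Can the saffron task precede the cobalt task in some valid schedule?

No

Following the cobalt task → the tan task → the saffron task, the cobalt task must precede the saffron task in every valid ordering.
So no valid ordering can have the saffron task before the cobalt task.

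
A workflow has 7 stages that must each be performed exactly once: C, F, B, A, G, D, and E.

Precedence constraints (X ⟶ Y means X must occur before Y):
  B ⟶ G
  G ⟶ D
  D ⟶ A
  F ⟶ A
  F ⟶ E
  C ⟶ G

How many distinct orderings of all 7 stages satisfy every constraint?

3 stages have no prerequisites (C, F, B), so any of them could come first.
Systematically extending each partial ordering one stage at a time and counting, there are 40 complete orderings.

40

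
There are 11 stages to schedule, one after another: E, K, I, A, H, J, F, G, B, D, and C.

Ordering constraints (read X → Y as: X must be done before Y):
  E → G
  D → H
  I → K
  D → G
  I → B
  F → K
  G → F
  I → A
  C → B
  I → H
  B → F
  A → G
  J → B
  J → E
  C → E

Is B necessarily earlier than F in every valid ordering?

Tracing the constraints gives a chain: B → F.
So B must precede F in any valid ordering.

Yes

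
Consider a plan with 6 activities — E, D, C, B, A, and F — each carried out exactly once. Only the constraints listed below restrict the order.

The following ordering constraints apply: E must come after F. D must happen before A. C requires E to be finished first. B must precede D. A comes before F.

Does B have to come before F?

Yes

Chaining the stated constraints: B → D → A → F.
That forces B before F in every valid schedule.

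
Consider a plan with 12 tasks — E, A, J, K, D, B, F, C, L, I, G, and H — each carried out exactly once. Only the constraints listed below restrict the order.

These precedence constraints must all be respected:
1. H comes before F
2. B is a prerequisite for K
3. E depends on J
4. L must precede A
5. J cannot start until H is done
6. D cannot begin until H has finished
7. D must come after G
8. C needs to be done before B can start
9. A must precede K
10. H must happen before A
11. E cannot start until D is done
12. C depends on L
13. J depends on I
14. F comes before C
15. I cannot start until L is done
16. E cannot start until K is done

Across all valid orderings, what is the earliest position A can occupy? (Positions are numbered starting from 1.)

3

Working backwards through the constraints from A, its full set of required predecessors is L, H — 2 of them.
With 2 mandatory predecessors, the earliest A can sit is position 2+1 = 3, and placing just those 2 first achieves it.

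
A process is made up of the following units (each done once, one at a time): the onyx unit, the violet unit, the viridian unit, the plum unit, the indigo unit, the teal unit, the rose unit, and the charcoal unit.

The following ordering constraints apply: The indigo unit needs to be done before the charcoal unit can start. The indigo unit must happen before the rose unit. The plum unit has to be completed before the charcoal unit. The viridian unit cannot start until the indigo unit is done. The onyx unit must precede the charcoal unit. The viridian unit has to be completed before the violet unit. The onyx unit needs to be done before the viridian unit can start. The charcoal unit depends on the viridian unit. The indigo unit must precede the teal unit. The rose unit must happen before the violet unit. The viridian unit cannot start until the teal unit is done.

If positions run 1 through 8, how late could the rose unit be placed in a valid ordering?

Following the constraints forward from the rose unit, its only required successor is the violet unit.
With 1 mandatory successor out of 8 units total, the latest slot for the rose unit is 8−1 = 7, and it's reachable by doing all non-successors before the rose unit.

7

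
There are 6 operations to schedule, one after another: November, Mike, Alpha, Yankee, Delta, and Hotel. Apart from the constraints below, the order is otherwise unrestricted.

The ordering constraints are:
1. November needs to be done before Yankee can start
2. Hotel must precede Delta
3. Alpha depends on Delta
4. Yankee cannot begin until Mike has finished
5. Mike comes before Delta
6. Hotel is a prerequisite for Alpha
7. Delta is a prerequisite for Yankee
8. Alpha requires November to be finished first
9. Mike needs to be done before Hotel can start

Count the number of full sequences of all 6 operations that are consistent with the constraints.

2 operations have no prerequisites (November, Mike), so any of them could come first.
Systematically extending each partial ordering one operation at a time and counting, there are 8 complete orderings.

8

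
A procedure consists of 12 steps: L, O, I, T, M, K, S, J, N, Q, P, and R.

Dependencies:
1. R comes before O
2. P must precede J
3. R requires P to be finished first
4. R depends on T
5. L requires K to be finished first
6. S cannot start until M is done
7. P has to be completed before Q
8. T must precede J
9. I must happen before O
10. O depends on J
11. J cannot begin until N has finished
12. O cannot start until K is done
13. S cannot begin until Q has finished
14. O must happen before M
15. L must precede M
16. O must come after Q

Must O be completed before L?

Nothing in the constraints links O and L; they are unordered relative to each other.
There exist valid orderings with L before O, so O is not required to come first.

No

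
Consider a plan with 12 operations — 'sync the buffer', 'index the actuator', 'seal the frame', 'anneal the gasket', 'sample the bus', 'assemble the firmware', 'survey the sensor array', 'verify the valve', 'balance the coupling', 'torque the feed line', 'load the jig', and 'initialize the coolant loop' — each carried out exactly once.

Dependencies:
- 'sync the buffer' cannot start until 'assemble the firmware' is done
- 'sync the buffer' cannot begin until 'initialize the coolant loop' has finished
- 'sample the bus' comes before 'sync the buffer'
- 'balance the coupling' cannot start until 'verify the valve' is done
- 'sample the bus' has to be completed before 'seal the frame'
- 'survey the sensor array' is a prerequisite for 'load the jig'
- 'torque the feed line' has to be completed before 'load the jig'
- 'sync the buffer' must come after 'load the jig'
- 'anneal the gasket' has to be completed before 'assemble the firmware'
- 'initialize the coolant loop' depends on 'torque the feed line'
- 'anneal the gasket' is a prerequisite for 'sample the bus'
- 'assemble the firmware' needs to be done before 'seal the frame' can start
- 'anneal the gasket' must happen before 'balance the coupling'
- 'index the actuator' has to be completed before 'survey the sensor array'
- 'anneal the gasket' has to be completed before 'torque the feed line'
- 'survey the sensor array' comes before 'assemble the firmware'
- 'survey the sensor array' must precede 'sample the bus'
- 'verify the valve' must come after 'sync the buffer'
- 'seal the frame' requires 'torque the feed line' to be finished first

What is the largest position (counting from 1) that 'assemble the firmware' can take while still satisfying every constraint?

8

Following every chain forward from 'assemble the firmware', the operations that must come later are 'sync the buffer', 'seal the frame', 'verify the valve', 'balance the coupling' — 4 of them.
So at least 4 operations follow 'assemble the firmware', putting 'assemble the firmware' no later than position 8. That position is achievable by scheduling everything else first.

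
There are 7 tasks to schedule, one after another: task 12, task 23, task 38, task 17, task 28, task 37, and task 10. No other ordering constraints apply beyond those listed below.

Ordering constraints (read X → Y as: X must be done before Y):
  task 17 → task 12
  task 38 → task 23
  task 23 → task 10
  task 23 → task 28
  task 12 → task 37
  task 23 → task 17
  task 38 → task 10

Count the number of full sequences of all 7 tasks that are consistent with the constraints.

20

Task 38 is the only task with nothing required before it, so every ordering starts there.
Systematically extending each partial ordering one task at a time and counting, there are 20 complete orderings.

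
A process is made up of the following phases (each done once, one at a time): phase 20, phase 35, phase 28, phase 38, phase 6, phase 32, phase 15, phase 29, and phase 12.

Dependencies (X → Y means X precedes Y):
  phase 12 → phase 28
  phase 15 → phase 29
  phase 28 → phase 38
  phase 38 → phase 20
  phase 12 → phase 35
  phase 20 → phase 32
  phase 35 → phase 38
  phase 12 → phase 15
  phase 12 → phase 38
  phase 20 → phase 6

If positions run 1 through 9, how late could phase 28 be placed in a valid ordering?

The phases that are forced after phase 28, directly or by a chain of constraints, are phase 20, phase 38, phase 6, phase 32. That's 4 phases.
So at least 4 phases follow phase 28, putting phase 28 no later than position 5. That position is achievable by scheduling everything else first.

5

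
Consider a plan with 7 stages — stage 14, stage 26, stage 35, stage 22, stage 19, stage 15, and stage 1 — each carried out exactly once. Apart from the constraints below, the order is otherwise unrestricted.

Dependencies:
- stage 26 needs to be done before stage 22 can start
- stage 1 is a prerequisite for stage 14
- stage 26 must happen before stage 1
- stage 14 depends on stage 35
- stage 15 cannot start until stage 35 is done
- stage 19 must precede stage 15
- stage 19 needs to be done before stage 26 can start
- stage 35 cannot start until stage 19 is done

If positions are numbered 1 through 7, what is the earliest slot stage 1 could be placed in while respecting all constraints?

3

Working backwards through the constraints from stage 1, its full set of required predecessors is stage 26, stage 19 — 2 of them.
So at minimum 2 stages come before stage 1, putting stage 1 no earlier than position 3. That position is achievable by scheduling exactly those predecessors first.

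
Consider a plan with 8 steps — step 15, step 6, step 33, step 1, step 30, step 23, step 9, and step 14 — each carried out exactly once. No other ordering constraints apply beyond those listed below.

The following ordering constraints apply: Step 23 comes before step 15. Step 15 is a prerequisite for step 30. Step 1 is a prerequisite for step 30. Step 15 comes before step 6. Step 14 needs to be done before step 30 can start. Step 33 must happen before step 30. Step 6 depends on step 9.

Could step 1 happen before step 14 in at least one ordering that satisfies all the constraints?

Nothing in the constraints forces step 14 before step 1 — there is no chain from step 14 to step 1.
That means at least one valid schedule has step 1 before step 14.

Yes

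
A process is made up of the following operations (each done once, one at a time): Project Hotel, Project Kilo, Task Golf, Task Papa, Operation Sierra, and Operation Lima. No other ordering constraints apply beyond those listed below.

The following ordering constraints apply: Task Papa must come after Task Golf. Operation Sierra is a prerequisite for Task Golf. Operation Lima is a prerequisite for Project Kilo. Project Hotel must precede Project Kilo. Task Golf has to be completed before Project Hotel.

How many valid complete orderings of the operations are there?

2 operations have no prerequisites (Operation Sierra, Operation Lima), so any of them could come first.
Systematically extending each partial ordering one operation at a time and counting, there are 14 complete orderings.

14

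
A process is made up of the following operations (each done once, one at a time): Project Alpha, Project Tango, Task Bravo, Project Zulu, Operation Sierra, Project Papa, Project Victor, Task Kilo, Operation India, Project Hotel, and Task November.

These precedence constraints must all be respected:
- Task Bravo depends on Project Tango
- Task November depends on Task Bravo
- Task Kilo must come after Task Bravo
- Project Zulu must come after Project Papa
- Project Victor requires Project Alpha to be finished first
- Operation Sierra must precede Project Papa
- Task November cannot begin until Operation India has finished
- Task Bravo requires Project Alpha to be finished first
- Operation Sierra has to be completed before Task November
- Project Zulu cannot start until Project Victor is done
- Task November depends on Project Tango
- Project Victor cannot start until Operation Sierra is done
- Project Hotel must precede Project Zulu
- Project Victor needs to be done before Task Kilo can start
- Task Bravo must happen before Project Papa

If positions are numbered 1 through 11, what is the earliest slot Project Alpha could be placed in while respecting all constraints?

Nothing is required before Project Alpha; it can be the very first operation.

1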